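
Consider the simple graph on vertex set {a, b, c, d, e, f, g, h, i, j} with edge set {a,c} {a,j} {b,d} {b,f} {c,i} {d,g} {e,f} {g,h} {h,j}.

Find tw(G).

1

A width-1 tree decomposition is:
Bags: B1 = {c, i}  B2 = {a, c}  B3 = {a, j}  B4 = {h, j}  B5 = {g, h}  B6 = {d, g}  B7 = {b, d}  B8 = {b, f}  B9 = {e, f}
Tree: B1–B2, B2–B3, B3–B4, B4–B5, B5–B6, B6–B7, B7–B8, B8–B9
Every bag has size at most 2, so the width is 2 − 1 = 1 and tw(G) ≤ 1. G has an edge, so its treewidth is at least 1. Therefore the treewidth is 1.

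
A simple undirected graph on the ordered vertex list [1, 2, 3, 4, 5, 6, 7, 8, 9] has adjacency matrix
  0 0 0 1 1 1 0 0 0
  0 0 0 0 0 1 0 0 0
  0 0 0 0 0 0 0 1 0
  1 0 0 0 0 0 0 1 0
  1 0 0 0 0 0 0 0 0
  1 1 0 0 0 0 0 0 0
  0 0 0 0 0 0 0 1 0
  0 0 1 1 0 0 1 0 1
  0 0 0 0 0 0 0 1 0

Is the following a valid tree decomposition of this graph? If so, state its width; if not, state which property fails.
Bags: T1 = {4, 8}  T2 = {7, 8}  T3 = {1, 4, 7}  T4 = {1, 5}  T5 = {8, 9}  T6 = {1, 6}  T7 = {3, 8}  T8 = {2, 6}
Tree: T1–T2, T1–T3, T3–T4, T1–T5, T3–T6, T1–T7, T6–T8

No — bags containing vertex 7 are not connected in the tree.

A tree decomposition must satisfy three properties: every vertex lies in some bag; for every edge, both endpoints lie together in some bag; and for every vertex, the bags containing it form a connected subtree. Here bags containing vertex 7 are not connected in the tree, so the decomposition is invalid.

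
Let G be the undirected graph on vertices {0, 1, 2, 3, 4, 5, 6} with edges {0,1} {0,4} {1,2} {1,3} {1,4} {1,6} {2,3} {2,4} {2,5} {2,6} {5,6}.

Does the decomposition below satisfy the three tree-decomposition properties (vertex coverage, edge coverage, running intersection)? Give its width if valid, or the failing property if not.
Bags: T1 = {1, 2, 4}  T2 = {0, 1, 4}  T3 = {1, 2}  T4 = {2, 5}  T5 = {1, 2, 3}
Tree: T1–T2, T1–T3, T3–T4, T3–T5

No — vertex 6 appears in no bag.

A tree decomposition must satisfy three properties: every vertex lies in some bag; for every edge, both endpoints lie together in some bag; and for every vertex, the bags containing it form a connected subtree. Here vertex 6 appears in no bag, so the decomposition is invalid.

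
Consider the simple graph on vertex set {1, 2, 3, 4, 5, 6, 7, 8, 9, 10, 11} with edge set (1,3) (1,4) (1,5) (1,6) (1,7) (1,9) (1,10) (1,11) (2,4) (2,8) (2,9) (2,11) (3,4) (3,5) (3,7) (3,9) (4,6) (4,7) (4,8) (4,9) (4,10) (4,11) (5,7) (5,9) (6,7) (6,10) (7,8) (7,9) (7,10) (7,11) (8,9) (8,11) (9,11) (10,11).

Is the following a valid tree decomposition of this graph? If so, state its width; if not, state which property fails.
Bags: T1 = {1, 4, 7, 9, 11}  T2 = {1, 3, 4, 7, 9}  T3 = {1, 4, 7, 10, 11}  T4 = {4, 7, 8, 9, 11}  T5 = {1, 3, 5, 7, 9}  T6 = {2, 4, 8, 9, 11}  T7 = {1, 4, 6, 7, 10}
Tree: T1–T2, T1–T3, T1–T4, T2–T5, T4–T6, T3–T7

Yes; width 4.

Checking the three conditions: (i) the bags cover all of {1, 2, 3, 4, 5, 6, 7, 8, 9, 10, 11}; (ii) for each edge, some bag contains both endpoints; (iii) the bags containing any fixed vertex form a subtree. All hold, so the decomposition is valid with width 5 − 1 = 4.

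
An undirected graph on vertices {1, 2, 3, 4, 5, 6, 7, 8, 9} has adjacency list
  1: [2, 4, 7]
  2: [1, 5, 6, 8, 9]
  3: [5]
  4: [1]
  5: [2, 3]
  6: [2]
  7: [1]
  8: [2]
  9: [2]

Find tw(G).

1

A width-1 tree decomposition is:
Bags: B1 = {2, 6}  B2 = {1, 2}  B3 = {1, 4}  B4 = {2, 5}  B5 = {3, 5}  B6 = {2, 8}  B7 = {2, 9}  B8 = {1, 7}
Tree: B1–B2, B2–B3, B2–B4, B4–B5, B4–B6, B2–B7, B2–B8
Every bag has size at most 2, so the width is 2 − 1 = 1 and tw(G) ≤ 1. Any graph with an edge has treewidth ≥ 1, and G has the edge 6–2. Combining the bounds, tw(G) = 1.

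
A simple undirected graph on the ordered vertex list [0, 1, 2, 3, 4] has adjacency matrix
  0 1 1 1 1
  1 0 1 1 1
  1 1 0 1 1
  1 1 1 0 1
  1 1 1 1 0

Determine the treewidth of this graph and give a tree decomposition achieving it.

A single bag containing all 5 vertices is trivially a valid decomposition of width 4. On the other hand G contains the 5-clique {0, 1, 2, 3, 4}. A clique must lie in a single bag of any decomposition, so no decomposition can have width below 4. Combining the bounds, tw(G) = 4.

Treewidth 4.
One optimal decomposition is:
Bags: B1 = {0, 1, 2, 3, 4}
Tree: (single bag)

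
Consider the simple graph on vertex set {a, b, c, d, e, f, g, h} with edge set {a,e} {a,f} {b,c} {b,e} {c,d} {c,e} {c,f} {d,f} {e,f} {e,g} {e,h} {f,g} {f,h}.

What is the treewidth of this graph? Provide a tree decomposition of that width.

Treewidth 2.
One optimal decomposition is:
Bags: B1 = {c, e, f}  B2 = {a, e, f}  B3 = {e, f, g}  B4 = {c, d, f}  B5 = {e, f, h}  B6 = {b, c, e}
Tree: B1–B2, B2–B3, B1–B4, B3–B5, B1–B6

Each bag holds 3 vertices, so the decomposition has width 2, which upper-bounds the treewidth. Conversely, {c, d, f} is a clique of size 3, and the vertices of any clique must share a bag in every tree decomposition; so some bag has ≥ 3 vertices and tw(G) ≥ 2. The upper and lower bounds meet at 2, so that is the treewidth.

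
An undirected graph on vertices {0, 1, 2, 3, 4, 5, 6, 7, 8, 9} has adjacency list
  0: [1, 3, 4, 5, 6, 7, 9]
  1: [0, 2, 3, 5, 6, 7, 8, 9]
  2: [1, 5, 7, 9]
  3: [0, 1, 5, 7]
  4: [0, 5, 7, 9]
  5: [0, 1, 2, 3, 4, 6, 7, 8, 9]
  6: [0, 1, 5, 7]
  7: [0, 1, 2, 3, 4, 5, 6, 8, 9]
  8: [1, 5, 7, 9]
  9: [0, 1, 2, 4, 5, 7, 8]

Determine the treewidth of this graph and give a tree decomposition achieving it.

Each bag holds 5 vertices, so the decomposition has width 4, which upper-bounds the treewidth. For the lower bound, the 5 vertices {0, 1, 5, 7, 9} are pairwise adjacent, and any tree decomposition puts a clique entirely inside one bag — forcing width ≥ 4. The upper and lower bounds meet at 4, so that is the treewidth.

Treewidth 4.
One such decomposition:
Bags: B1 = {0, 1, 5, 6, 7}  B2 = {0, 1, 5, 7, 9}  B3 = {1, 2, 5, 7, 9}  B4 = {0, 1, 3, 5, 7}  B5 = {0, 4, 5, 7, 9}  B6 = {1, 5, 7, 8, 9}
Tree: B1–B2, B2–B3, B1–B4, B2–B5, B2–B6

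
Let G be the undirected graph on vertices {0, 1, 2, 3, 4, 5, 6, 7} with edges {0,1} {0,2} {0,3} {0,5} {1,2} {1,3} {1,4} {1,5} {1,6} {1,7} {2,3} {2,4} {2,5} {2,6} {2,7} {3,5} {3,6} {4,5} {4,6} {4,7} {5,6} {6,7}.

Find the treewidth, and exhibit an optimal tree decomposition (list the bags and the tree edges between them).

Treewidth 4.
One optimal decomposition is:
Bags: B1 = {1, 2, 3, 5, 6}  B2 = {1, 2, 4, 5, 6}  B3 = {0, 1, 2, 3, 5}  B4 = {1, 2, 4, 6, 7}
Tree: B1–B2, B1–B3, B2–B4

Each bag holds 5 vertices, so the decomposition has width 4, which upper-bounds the treewidth. For the lower bound, the 5 vertices {0, 1, 2, 3, 5} are pairwise adjacent, and any tree decomposition puts a clique entirely inside one bag — forcing width ≥ 4. Hence tw(G) = 4 exactly.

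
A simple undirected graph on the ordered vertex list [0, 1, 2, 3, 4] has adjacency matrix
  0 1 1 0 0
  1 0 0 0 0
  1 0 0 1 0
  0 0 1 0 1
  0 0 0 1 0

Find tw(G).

A width-1 tree decomposition is:
Bags: B1 = {3, 4}  B2 = {2, 3}  B3 = {0, 2}  B4 = {0, 1}
Tree: B1–B2, B2–B3, B3–B4
The largest bag has 2 vertices, giving width 1; this decomposition certifies tw(G) ≤ 1. Any graph with an edge has treewidth ≥ 1, and G has the edge 4–3. The upper and lower bounds meet at 1, so that is the treewidth.

1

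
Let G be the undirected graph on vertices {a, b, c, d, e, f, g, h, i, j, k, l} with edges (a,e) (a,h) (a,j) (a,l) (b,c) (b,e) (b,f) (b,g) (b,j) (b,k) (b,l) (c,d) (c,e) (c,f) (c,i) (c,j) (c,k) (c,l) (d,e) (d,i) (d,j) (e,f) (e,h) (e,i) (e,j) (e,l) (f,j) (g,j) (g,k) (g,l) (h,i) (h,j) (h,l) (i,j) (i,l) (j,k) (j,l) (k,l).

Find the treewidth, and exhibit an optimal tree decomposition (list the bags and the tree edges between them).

Treewidth 4.
One optimal decomposition is:
Bags: B1 = {b, c, e, j, l}  B2 = {b, c, j, k, l}  B3 = {b, c, e, f, j}  B4 = {c, e, i, j, l}  B5 = {c, d, e, i, j}  B6 = {b, g, j, k, l}  B7 = {e, h, i, j, l}  B8 = {a, e, h, j, l}
Tree: B1–B2, B1–B3, B1–B4, B4–B5, B2–B6, B4–B7, B7–B8

The largest bag has 5 vertices, giving width 4; this decomposition certifies tw(G) ≤ 4. On the other hand G contains the 5-clique {b, g, j, k, l}. A clique must lie in a single bag of any decomposition, so no decomposition can have width below 4. The upper and lower bounds meet at 4, so that is the treewidth.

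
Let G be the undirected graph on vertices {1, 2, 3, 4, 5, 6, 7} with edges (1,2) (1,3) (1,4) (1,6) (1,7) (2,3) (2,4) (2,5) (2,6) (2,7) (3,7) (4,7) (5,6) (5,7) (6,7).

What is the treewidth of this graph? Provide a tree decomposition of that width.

Treewidth 3.
One optimal decomposition is:
Bags: B1 = {1, 2, 3, 7}  B2 = {1, 2, 6, 7}  B3 = {1, 2, 4, 7}  B4 = {2, 5, 6, 7}
Tree: B1–B2, B2–B3, B2–B4

Every bag has size at most 4, so the width is 4 − 1 = 3 and tw(G) ≤ 3. On the other hand G contains the 4-clique {1, 2, 3, 7}. A clique must lie in a single bag of any decomposition, so no decomposition can have width below 3. The upper and lower bounds meet at 3, so that is the treewidth.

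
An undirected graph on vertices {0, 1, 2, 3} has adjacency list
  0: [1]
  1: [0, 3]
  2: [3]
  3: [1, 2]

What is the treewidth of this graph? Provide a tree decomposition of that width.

Treewidth 1.
One such decomposition:
Bags: B1 = {0, 1}  B2 = {1, 3}  B3 = {2, 3}
Tree: B1–B2, B2–B3

Each bag holds 2 vertices, so the decomposition has width 1, which upper-bounds the treewidth. Since G has at least one edge (e.g. 0–1), it is not an edgeless graph, so tw(G) ≥ 1. Hence tw(G) = 1 exactly.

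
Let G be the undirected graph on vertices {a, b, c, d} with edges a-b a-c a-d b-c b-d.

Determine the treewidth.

2

A width-2 tree decomposition is:
Bags: B1 = {a, b, d}  B2 = {a, b, c}
Tree: B1–B2
Each bag holds 3 vertices, so the decomposition has width 2, which upper-bounds the treewidth. On the other hand G contains the 3-clique {a, b, d}. A clique must lie in a single bag of any decomposition, so no decomposition can have width below 2. Combining the bounds, tw(G) = 2.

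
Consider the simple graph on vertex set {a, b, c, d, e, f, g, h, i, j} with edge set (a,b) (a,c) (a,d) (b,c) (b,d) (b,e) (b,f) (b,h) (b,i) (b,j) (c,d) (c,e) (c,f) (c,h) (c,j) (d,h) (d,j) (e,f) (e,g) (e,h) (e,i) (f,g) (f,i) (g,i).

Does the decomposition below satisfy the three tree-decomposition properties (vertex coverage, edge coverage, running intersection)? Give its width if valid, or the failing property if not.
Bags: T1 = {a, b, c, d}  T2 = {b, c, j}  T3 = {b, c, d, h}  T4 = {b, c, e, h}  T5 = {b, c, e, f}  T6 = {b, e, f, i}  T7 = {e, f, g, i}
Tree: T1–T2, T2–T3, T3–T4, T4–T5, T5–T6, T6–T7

No — edge (d,j) lies in no bag.

A tree decomposition must satisfy three properties: every vertex lies in some bag; for every edge, both endpoints lie together in some bag; and for every vertex, the bags containing it form a connected subtree. Here edge (d,j) lies in no bag, so the decomposition is invalid.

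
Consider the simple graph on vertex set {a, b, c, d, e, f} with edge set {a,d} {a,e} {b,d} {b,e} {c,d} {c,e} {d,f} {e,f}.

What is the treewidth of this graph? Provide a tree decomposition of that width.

The largest bag has 3 vertices, giving width 2; this decomposition certifies tw(G) ≤ 2. The edges f–e–b–d–f form a cycle, so G is not a tree and its treewidth is at least 2. Hence tw(G) = 2 exactly.

Treewidth 2.
One such decomposition:
Bags: B1 = {d, e, f}  B2 = {b, d, e}  B3 = {c, d, e}  B4 = {a, d, e}
Tree: B1–B2, B2–B3, B3–B4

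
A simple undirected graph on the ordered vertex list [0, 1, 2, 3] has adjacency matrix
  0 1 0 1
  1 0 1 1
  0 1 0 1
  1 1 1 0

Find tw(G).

A width-2 tree decomposition is:
Bags: B1 = {1, 2, 3}  B2 = {0, 1, 3}
Tree: B1–B2
Every bag has size at most 3, so the width is 3 − 1 = 2 and tw(G) ≤ 2. Conversely, {0, 1, 3} is a clique of size 3, and the vertices of any clique must share a bag in every tree decomposition; so some bag has ≥ 3 vertices and tw(G) ≥ 2. Hence tw(G) = 2 exactly.

2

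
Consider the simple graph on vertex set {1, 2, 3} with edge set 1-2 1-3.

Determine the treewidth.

1

A width-1 tree decomposition is:
Bags: B1 = {1, 3}  B2 = {1, 2}
Tree: B1–B2
Each bag holds 2 vertices, so the decomposition has width 1, which upper-bounds the treewidth. Since G has at least one edge (e.g. 3–1), it is not an edgeless graph, so tw(G) ≥ 1. The upper and lower bounds meet at 1, so that is the treewidth.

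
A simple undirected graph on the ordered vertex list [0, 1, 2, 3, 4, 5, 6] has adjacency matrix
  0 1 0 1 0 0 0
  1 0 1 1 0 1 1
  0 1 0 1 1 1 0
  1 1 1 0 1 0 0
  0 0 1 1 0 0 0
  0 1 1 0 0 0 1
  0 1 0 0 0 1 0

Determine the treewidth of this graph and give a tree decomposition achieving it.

Treewidth 2.
One such decomposition:
Bags: B1 = {2, 3, 4}  B2 = {1, 2, 3}  B3 = {1, 2, 5}  B4 = {0, 1, 3}  B5 = {1, 5, 6}
Tree: B1–B2, B2–B3, B2–B4, B3–B5

Every bag has size at most 3, so the width is 3 − 1 = 2 and tw(G) ≤ 2. For the lower bound, the 3 vertices {0, 1, 3} are pairwise adjacent, and any tree decomposition puts a clique entirely inside one bag — forcing width ≥ 2. Therefore the treewidth is 2.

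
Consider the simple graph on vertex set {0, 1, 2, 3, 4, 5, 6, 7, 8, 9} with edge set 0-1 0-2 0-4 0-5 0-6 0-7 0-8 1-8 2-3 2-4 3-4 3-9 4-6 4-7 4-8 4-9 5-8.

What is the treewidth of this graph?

A width-2 tree decomposition is:
Bags: B1 = {0, 2, 4}  B2 = {0, 4, 8}  B3 = {2, 3, 4}  B4 = {0, 5, 8}  B5 = {3, 4, 9}  B6 = {0, 1, 8}  B7 = {0, 4, 6}  B8 = {0, 4, 7}
Tree: B1–B2, B1–B3, B2–B4, B3–B5, B4–B6, B1–B7, B7–B8
The largest bag has 3 vertices, giving width 2; this decomposition certifies tw(G) ≤ 2. For the lower bound, the 3 vertices {0, 1, 8} are pairwise adjacent, and any tree decomposition puts a clique entirely inside one bag — forcing width ≥ 2. Combining the bounds, tw(G) = 2.

2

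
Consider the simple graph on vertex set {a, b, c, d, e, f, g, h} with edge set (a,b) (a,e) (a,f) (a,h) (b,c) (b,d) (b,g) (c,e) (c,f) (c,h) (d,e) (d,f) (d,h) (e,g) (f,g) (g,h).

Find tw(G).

4

A width-4 tree decomposition is:
Bags: B1 = {b, e, f, g, h}  B2 = {b, d, e, f, h}  B3 = {a, b, e, f, h}  B4 = {b, c, e, f, h}
Tree: B1–B2, B2–B3, B3–B4
Every bag has size at most 5, so the width is 5 − 1 = 4 and tw(G) ≤ 4. For the lower bound: the 5 vertex sets {e,g}, {d,h}, {a,f}, {b}, {c} are disjoint, each induces a connected subgraph, and every pair is joined by at least one edge of G. Contracting each set to a single vertex therefore yields K_{5} as a minor, and since treewidth is minor-monotone, tw(G) ≥ tw(K_{5}) = 4. Combining the bounds, tw(G) = 4.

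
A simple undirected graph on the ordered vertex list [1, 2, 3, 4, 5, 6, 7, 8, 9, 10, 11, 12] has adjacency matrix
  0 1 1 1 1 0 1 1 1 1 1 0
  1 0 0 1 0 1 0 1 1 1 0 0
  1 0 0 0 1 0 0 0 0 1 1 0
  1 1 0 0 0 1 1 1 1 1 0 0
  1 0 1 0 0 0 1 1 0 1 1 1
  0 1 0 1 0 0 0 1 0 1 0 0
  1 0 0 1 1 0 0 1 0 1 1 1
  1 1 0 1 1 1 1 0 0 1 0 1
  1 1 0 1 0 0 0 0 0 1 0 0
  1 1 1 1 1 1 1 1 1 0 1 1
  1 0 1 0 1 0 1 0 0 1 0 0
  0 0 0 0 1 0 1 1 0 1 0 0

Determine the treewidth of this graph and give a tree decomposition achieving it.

Each bag holds 5 vertices, so the decomposition has width 4, which upper-bounds the treewidth. On the other hand G contains the 5-clique {1, 3, 5, 10, 11}. A clique must lie in a single bag of any decomposition, so no decomposition can have width below 4. Combining the bounds, tw(G) = 4.

Treewidth 4.
Bags: B1 = {1, 4, 7, 8, 10}  B2 = {1, 2, 4, 8, 10}  B3 = {1, 5, 7, 8, 10}  B4 = {2, 4, 6, 8, 10}  B5 = {1, 2, 4, 9, 10}  B6 = {1, 5, 7, 10, 11}  B7 = {5, 7, 8, 10, 12}  B8 = {1, 3, 5, 10, 11}
Tree: B1–B2, B1–B3, B2–B4, B2–B5, B3–B6, B3–B7, B6–B8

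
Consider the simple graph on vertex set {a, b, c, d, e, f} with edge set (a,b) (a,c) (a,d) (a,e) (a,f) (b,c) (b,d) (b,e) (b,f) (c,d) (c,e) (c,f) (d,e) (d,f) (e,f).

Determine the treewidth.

A width-5 tree decomposition is:
Bags: B1 = {a, b, c, d, e, f}
Tree: (single bag)
With just one bag of size 6, the width is 6 − 1 = 5, so tw(G) ≤ 5. Conversely, {a, b, c, d, e, f} is a clique of size 6, and the vertices of any clique must share a bag in every tree decomposition; so some bag has ≥ 6 vertices and tw(G) ≥ 5. Hence tw(G) = 5 exactly.

5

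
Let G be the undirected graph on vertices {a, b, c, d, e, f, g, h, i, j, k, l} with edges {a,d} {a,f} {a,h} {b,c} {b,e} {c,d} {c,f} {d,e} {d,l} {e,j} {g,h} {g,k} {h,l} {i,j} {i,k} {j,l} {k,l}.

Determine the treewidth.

A width-3 tree decomposition is:
Bags: B1 = {b, c, e, f}  B2 = {c, d, e, f}  B3 = {a, d, e, f}  B4 = {a, d, e, j}  B5 = {a, d, j, l}  B6 = {a, h, j, l}  B7 = {h, i, j, l}  B8 = {h, i, k, l}  B9 = {g, h, i, k}
Tree: B1–B2, B2–B3, B3–B4, B4–B5, B5–B6, B6–B7, B7–B8, B8–B9
Each bag holds 4 vertices, so the decomposition has width 3, which upper-bounds the treewidth. For the lower bound: the 4 vertex sets {b,c,f}, {e}, {d}, {a,h,j,l} are disjoint, each induces a connected subgraph, and every pair is joined by at least one edge of G. Contracting each set to a single vertex therefore yields K_{4} as a minor, and since treewidth is minor-monotone, tw(G) ≥ tw(K_{4}) = 3. The upper and lower bounds meet at 3, so that is the treewidth.

3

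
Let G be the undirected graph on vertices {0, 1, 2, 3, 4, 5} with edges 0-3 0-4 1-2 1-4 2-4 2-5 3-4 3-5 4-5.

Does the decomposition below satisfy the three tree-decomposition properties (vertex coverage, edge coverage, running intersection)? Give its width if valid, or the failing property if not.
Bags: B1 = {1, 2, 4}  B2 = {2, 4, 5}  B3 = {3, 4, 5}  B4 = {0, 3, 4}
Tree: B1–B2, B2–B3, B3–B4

Yes; width 2.

Checking the three conditions: (i) the bags cover all of {0, 1, 2, 3, 4, 5}; (ii) for each edge, some bag contains both endpoints; (iii) the bags containing any fixed vertex form a subtree. All hold, so the decomposition is valid with width 3 − 1 = 2.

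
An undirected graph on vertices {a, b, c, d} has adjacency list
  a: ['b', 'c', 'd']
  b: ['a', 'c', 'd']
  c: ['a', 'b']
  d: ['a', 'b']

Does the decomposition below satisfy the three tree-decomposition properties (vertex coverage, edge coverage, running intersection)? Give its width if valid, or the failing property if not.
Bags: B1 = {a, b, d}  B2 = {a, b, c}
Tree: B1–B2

Yes; width 2.

Checking the three conditions: (i) the bags cover all of {a, b, c, d}; (ii) for each edge, some bag contains both endpoints; (iii) the bags containing any fixed vertex form a subtree. All hold, so the decomposition is valid with width 3 − 1 = 2.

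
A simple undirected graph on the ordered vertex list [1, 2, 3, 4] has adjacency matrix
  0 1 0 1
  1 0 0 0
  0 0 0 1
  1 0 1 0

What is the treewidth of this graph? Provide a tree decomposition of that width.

Treewidth 1.
Bags: B1 = {1, 2}  B2 = {1, 4}  B3 = {3, 4}
Tree: B1–B2, B2–B3

The largest bag has 2 vertices, giving width 1; this decomposition certifies tw(G) ≤ 1. Since G has at least one edge (e.g. 2–1), it is not an edgeless graph, so tw(G) ≥ 1. Therefore the treewidth is 1.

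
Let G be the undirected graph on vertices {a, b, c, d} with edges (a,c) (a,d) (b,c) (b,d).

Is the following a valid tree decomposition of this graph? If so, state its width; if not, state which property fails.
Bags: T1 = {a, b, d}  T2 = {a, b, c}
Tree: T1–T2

Yes; width 2.

Every vertex of G appears in some bag (union = {a, b, c, d}); every edge is covered by a bag; and for each vertex v the set of bags containing v is connected in the bag tree. The decomposition is therefore valid. The largest bag has 3 vertices, so the width is 2.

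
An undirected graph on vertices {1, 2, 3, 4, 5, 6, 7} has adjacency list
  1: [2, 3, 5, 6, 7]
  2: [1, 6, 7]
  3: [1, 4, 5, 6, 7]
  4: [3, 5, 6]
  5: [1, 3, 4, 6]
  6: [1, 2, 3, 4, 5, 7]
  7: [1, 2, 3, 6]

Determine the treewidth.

A width-3 tree decomposition is:
Bags: B1 = {3, 4, 5, 6}  B2 = {1, 3, 5, 6}  B3 = {1, 3, 6, 7}  B4 = {1, 2, 6, 7}
Tree: B1–B2, B2–B3, B3–B4
The largest bag has 4 vertices, giving width 3; this decomposition certifies tw(G) ≤ 3. Conversely, {1, 2, 6, 7} is a clique of size 4, and the vertices of any clique must share a bag in every tree decomposition; so some bag has ≥ 4 vertices and tw(G) ≥ 3. Therefore the treewidth is 3.

3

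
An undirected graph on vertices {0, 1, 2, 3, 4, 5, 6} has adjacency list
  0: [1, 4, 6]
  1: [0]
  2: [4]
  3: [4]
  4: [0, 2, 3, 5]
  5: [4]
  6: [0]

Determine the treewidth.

1

A width-1 tree decomposition is:
Bags: B1 = {2, 4}  B2 = {0, 4}  B3 = {3, 4}  B4 = {0, 1}  B5 = {4, 5}  B6 = {0, 6}
Tree: B1–B2, B1–B3, B2–B4, B3–B5, B4–B6
Every bag has size at most 2, so the width is 2 − 1 = 1 and tw(G) ≤ 1. Since G has at least one edge (e.g. 2–4), it is not an edgeless graph, so tw(G) ≥ 1. Therefore the treewidth is 1.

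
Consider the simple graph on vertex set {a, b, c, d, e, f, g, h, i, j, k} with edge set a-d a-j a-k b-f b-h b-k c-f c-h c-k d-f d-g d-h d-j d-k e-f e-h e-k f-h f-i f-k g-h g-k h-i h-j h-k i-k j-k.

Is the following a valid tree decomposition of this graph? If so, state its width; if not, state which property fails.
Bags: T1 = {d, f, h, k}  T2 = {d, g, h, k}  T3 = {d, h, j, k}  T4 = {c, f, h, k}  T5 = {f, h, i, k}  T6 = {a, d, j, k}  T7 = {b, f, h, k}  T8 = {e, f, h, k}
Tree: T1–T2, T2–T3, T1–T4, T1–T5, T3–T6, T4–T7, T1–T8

Every vertex of G appears in some bag (union = {a, b, c, d, e, f, g, h, i, j, k}); every edge is covered by a bag; and for each vertex v the set of bags containing v is connected in the bag tree. The decomposition is therefore valid. The largest bag has 4 vertices, so the width is 3.

Yes; width 3.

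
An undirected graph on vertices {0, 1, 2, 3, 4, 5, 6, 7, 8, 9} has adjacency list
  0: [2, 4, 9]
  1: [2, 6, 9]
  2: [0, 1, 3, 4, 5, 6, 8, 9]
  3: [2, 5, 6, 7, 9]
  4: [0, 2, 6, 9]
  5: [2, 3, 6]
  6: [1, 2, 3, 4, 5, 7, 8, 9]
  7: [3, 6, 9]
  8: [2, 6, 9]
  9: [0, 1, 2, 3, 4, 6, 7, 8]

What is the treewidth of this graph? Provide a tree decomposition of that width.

Treewidth 3.
Bags: B1 = {2, 4, 6, 9}  B2 = {2, 3, 6, 9}  B3 = {2, 6, 8, 9}  B4 = {1, 2, 6, 9}  B5 = {3, 6, 7, 9}  B6 = {2, 3, 5, 6}  B7 = {0, 2, 4, 9}
Tree: B1–B2, B2–B3, B2–B4, B2–B5, B2–B6, B1–B7

Each bag holds 4 vertices, so the decomposition has width 3, which upper-bounds the treewidth. Conversely, {0, 2, 4, 9} is a clique of size 4, and the vertices of any clique must share a bag in every tree decomposition; so some bag has ≥ 4 vertices and tw(G) ≥ 3. Hence tw(G) = 3 exactly.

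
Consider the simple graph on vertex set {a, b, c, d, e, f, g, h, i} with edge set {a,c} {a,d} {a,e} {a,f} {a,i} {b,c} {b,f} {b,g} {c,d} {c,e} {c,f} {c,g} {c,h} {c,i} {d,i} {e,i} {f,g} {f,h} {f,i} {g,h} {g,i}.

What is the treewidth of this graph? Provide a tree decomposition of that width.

The largest bag has 4 vertices, giving width 3; this decomposition certifies tw(G) ≤ 3. Conversely, {a, c, d, i} is a clique of size 4, and the vertices of any clique must share a bag in every tree decomposition; so some bag has ≥ 4 vertices and tw(G) ≥ 3. Hence tw(G) = 3 exactly.

Treewidth 3.
One such decomposition:
Bags: B1 = {a, c, f, i}  B2 = {c, f, g, i}  B3 = {a, c, d, i}  B4 = {c, f, g, h}  B5 = {b, c, f, g}  B6 = {a, c, e, i}
Tree: B1–B2, B1–B3, B2–B4, B4–B5, B3–B6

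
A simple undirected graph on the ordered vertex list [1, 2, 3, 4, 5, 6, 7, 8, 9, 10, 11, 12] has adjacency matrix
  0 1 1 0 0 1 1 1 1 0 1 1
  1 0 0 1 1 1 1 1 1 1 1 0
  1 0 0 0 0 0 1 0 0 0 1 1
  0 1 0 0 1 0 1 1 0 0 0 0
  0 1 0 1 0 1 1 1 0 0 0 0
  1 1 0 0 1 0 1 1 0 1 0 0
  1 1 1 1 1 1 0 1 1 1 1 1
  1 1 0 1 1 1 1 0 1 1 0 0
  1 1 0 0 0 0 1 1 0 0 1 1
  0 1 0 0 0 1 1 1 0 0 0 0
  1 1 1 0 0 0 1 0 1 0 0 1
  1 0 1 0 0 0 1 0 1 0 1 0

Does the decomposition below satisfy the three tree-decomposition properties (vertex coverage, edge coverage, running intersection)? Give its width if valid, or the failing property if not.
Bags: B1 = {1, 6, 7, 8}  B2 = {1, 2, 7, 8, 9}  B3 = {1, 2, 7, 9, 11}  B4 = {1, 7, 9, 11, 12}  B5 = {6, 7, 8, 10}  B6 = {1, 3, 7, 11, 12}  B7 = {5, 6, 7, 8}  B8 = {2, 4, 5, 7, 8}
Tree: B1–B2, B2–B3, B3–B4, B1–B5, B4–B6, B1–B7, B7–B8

A tree decomposition must satisfy three properties: every vertex lies in some bag; for every edge, both endpoints lie together in some bag; and for every vertex, the bags containing it form a connected subtree. Here edge (2,6) lies in no bag, so the decomposition is invalid.

No — edge (2,6) lies in no bag.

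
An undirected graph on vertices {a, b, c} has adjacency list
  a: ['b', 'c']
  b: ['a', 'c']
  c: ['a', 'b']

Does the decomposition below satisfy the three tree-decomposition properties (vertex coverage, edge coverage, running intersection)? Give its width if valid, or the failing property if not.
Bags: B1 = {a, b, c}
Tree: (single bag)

Yes; width 2.

Checking the three conditions: (i) the bags cover all of {a, b, c}; (ii) for each edge, some bag contains both endpoints; (iii) the bags containing any fixed vertex form a subtree. All hold, so the decomposition is valid with width 3 − 1 = 2.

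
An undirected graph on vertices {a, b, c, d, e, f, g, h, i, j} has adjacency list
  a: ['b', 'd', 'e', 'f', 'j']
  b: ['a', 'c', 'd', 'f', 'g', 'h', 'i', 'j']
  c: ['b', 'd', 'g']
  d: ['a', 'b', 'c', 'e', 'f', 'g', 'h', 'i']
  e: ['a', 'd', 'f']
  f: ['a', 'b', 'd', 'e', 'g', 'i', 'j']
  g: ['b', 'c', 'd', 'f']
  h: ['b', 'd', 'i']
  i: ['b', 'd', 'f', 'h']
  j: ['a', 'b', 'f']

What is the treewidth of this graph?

A width-3 tree decomposition is:
Bags: B1 = {a, d, e, f}  B2 = {a, b, d, f}  B3 = {b, d, f, g}  B4 = {a, b, f, j}  B5 = {b, c, d, g}  B6 = {b, d, f, i}  B7 = {b, d, h, i}
Tree: B1–B2, B2–B3, B2–B4, B3–B5, B2–B6, B6–B7
Each bag holds 4 vertices, so the decomposition has width 3, which upper-bounds the treewidth. Conversely, {a, d, e, f} is a clique of size 4, and the vertices of any clique must share a bag in every tree decomposition; so some bag has ≥ 4 vertices and tw(G) ≥ 3. Combining the bounds, tw(G) = 3.

3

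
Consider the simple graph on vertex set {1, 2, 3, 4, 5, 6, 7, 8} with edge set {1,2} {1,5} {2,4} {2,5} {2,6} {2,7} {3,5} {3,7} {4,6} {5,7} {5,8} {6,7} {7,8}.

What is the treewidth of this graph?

2

A width-2 tree decomposition is:
Bags: B1 = {2, 4, 6}  B2 = {2, 6, 7}  B3 = {2, 5, 7}  B4 = {5, 7, 8}  B5 = {3, 5, 7}  B6 = {1, 2, 5}
Tree: B1–B2, B2–B3, B3–B4, B3–B5, B3–B6
Each bag holds 3 vertices, so the decomposition has width 2, which upper-bounds the treewidth. On the other hand G contains the 3-clique {5, 7, 8}. A clique must lie in a single bag of any decomposition, so no decomposition can have width below 2. Combining the bounds, tw(G) = 2.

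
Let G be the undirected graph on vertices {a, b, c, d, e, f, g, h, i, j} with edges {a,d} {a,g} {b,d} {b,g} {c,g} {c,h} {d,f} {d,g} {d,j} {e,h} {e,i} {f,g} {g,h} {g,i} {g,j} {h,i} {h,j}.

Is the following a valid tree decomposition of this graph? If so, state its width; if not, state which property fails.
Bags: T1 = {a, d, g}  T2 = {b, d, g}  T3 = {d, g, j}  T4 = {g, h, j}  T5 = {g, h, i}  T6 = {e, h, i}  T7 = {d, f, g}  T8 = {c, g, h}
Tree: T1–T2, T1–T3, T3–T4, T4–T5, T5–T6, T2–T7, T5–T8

Vertex coverage: the bags together contain {a, b, c, d, e, f, g, h, i, j}, the full vertex set. Edge coverage: each edge of G has both endpoints in at least one bag. Running intersection: for every vertex, the bags containing it form a connected subtree. All three properties hold, so this is a valid tree decomposition of width max|bag| − 1 = 2, and hence tw(G) ≤ 2.

Yes; width 2.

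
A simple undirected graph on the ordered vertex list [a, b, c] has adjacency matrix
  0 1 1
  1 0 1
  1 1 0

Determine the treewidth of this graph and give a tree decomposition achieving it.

A single bag containing all 3 vertices is trivially a valid decomposition of width 2. Conversely, {a, b, c} is a clique of size 3, and the vertices of any clique must share a bag in every tree decomposition; so some bag has ≥ 3 vertices and tw(G) ≥ 2. Combining the bounds, tw(G) = 2.

Treewidth 2.
One optimal decomposition is:
Bags: B1 = {a, b, c}
Tree: (single bag)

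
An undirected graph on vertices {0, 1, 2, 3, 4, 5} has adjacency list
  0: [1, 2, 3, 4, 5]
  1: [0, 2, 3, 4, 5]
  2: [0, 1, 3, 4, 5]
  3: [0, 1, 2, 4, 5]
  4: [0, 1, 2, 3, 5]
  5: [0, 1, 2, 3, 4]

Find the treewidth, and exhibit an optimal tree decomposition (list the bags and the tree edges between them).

A single bag containing all 6 vertices is trivially a valid decomposition of width 5. For the lower bound, the 6 vertices {0, 1, 2, 3, 4, 5} are pairwise adjacent, and any tree decomposition puts a clique entirely inside one bag — forcing width ≥ 5. Combining the bounds, tw(G) = 5.

Treewidth 5.
One optimal decomposition is:
Bags: B1 = {0, 1, 2, 3, 4, 5}
Tree: (single bag)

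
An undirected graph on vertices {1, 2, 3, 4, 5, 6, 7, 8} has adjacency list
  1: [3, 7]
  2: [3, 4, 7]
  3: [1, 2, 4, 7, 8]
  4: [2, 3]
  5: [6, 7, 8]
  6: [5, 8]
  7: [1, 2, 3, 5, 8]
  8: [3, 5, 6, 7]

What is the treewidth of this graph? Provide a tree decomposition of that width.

Treewidth 2.
One such decomposition:
Bags: B1 = {5, 6, 8}  B2 = {5, 7, 8}  B3 = {3, 7, 8}  B4 = {1, 3, 7}  B5 = {2, 3, 7}  B6 = {2, 3, 4}
Tree: B1–B2, B2–B3, B3–B4, B3–B5, B5–B6

The largest bag has 3 vertices, giving width 2; this decomposition certifies tw(G) ≤ 2. Conversely, {2, 3, 4} is a clique of size 3, and the vertices of any clique must share a bag in every tree decomposition; so some bag has ≥ 3 vertices and tw(G) ≥ 2. Therefore the treewidth is 2.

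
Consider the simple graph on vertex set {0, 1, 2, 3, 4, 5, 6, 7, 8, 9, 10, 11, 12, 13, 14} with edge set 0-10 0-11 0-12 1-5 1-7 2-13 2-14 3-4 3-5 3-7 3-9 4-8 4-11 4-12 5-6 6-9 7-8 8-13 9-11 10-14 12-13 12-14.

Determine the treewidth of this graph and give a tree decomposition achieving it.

Every bag has size at most 4, so the width is 4 − 1 = 3 and tw(G) ≤ 3. For the lower bound: the 4 vertex sets {1,5,6}, {9}, {3}, {4,7,8,11} are disjoint, each induces a connected subgraph, and every pair is joined by at least one edge of G. Contracting each set to a single vertex therefore yields K_{4} as a minor, and since treewidth is minor-monotone, tw(G) ≥ tw(K_{4}) = 3. The upper and lower bounds meet at 3, so that is the treewidth.

Treewidth 3.
One optimal decomposition is:
Bags: B1 = {1, 5, 6, 9}  B2 = {1, 3, 5, 9}  B3 = {1, 3, 7, 9}  B4 = {3, 7, 9, 11}  B5 = {3, 4, 7, 11}  B6 = {4, 7, 8, 11}  B7 = {0, 4, 8, 11}  B8 = {0, 4, 8, 12}  B9 = {0, 8, 12, 13}  B10 = {0, 10, 12, 13}  B11 = {10, 12, 13, 14}  B12 = {2, 10, 13, 14}
Tree: B1–B2, B2–B3, B3–B4, B4–B5, B5–B6, B6–B7, B7–B8, B8–B9, B9–B10, B10–B11, B11–B12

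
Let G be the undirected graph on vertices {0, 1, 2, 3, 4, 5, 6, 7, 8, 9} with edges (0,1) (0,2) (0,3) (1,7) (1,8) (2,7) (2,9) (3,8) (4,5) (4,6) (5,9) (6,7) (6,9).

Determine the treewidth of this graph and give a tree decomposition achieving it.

The largest bag has 3 vertices, giving width 2; this decomposition certifies tw(G) ≤ 2. Since 3–8–1–0–3 is a cycle in G, G is not acyclic. Forests are exactly the graphs of treewidth ≤ 1, so tw(G) ≥ 2. Therefore the treewidth is 2.

Treewidth 2.
One such decomposition:
Bags: B1 = {0, 3, 8}  B2 = {0, 1, 8}  B3 = {0, 1, 2}  B4 = {1, 2, 7}  B5 = {2, 7, 9}  B6 = {6, 7, 9}  B7 = {5, 6, 9}  B8 = {4, 5, 6}
Tree: B1–B2, B2–B3, B3–B4, B4–B5, B5–B6, B6–B7, B7–B8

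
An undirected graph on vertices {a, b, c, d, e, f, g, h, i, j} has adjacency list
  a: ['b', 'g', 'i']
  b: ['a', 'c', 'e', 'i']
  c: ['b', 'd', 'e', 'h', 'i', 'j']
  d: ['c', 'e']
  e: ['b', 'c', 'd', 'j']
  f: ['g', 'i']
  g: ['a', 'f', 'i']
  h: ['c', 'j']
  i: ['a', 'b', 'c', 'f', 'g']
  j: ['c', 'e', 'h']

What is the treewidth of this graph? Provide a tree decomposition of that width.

Treewidth 2.
Bags: B1 = {b, c, e}  B2 = {c, d, e}  B3 = {c, e, j}  B4 = {b, c, i}  B5 = {a, b, i}  B6 = {a, g, i}  B7 = {c, h, j}  B8 = {f, g, i}
Tree: B1–B2, B2–B3, B1–B4, B4–B5, B5–B6, B3–B7, B6–B8

The largest bag has 3 vertices, giving width 2; this decomposition certifies tw(G) ≤ 2. Conversely, {a, g, i} is a clique of size 3, and the vertices of any clique must share a bag in every tree decomposition; so some bag has ≥ 3 vertices and tw(G) ≥ 2. The upper and lower bounds meet at 2, so that is the treewidth.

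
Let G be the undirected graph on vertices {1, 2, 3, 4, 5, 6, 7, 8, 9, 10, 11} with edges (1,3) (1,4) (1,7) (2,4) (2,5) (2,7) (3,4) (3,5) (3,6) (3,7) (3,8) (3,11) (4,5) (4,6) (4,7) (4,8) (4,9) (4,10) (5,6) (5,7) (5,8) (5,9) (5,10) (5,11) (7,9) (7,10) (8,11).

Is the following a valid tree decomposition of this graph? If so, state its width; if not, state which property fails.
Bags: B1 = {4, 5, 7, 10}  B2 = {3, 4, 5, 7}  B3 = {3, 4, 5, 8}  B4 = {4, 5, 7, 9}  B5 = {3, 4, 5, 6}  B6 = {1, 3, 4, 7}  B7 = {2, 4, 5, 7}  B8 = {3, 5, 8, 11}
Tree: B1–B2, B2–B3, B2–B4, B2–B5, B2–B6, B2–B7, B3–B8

Checking the three conditions: (i) the bags cover all of {1, 2, 3, 4, 5, 6, 7, 8, 9, 10, 11}; (ii) for each edge, some bag contains both endpoints; (iii) the bags containing any fixed vertex form a subtree. All hold, so the decomposition is valid with width 4 − 1 = 3.

Yes; width 3.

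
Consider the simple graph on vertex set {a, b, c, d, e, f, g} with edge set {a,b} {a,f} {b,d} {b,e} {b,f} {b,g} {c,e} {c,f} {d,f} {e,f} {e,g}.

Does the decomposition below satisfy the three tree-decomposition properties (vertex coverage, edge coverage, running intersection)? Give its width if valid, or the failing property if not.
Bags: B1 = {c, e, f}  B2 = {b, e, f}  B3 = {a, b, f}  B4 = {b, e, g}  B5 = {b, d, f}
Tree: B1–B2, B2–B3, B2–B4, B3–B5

Yes; width 2.

Every vertex of G appears in some bag (union = {a, b, c, d, e, f, g}); every edge is covered by a bag; and for each vertex v the set of bags containing v is connected in the bag tree. The decomposition is therefore valid. The largest bag has 3 vertices, so the width is 2.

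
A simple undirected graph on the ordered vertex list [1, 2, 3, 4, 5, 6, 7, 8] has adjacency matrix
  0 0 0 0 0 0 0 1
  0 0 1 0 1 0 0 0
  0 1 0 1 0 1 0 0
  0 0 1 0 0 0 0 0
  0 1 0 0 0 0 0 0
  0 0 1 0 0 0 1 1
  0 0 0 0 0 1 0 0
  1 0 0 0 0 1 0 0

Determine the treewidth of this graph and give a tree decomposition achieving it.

Every bag has size at most 2, so the width is 2 − 1 = 1 and tw(G) ≤ 1. Any graph with an edge has treewidth ≥ 1, and G has the edge 2–3. Combining the bounds, tw(G) = 1.

Treewidth 1.
One optimal decomposition is:
Bags: B1 = {2, 3}  B2 = {3, 6}  B3 = {3, 4}  B4 = {6, 8}  B5 = {2, 5}  B6 = {1, 8}  B7 = {6, 7}
Tree: B1–B2, B1–B3, B2–B4, B1–B5, B4–B6, B4–B7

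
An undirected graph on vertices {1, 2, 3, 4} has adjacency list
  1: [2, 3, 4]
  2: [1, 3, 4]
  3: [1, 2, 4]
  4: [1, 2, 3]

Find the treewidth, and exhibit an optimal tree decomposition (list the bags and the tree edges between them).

Treewidth 3.
One such decomposition:
Bags: B1 = {1, 2, 3, 4}
Tree: (single bag)

With just one bag of size 4, the width is 4 − 1 = 3, so tw(G) ≤ 3. On the other hand G contains the 4-clique {1, 2, 3, 4}. A clique must lie in a single bag of any decomposition, so no decomposition can have width below 3. Therefore the treewidth is 3.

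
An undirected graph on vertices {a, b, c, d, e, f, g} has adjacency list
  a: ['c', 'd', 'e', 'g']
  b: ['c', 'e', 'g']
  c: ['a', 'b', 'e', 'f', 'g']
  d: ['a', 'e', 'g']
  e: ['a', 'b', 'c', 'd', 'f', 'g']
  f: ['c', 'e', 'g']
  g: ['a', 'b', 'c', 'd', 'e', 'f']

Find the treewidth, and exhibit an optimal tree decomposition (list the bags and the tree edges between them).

Treewidth 3.
Bags: B1 = {a, c, e, g}  B2 = {b, c, e, g}  B3 = {a, d, e, g}  B4 = {c, e, f, g}
Tree: B1–B2, B1–B3, B2–B4

The largest bag has 4 vertices, giving width 3; this decomposition certifies tw(G) ≤ 3. Conversely, {a, d, e, g} is a clique of size 4, and the vertices of any clique must share a bag in every tree decomposition; so some bag has ≥ 4 vertices and tw(G) ≥ 3. Hence tw(G) = 3 exactly.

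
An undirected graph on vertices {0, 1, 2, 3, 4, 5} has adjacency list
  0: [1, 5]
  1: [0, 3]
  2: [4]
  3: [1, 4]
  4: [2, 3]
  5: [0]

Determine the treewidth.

A width-1 tree decomposition is:
Bags: B1 = {0, 5}  B2 = {0, 1}  B3 = {1, 3}  B4 = {3, 4}  B5 = {2, 4}
Tree: B1–B2, B2–B3, B3–B4, B4–B5
The largest bag has 2 vertices, giving width 1; this decomposition certifies tw(G) ≤ 1. G has an edge, so its treewidth is at least 1. Therefore the treewidth is 1.

1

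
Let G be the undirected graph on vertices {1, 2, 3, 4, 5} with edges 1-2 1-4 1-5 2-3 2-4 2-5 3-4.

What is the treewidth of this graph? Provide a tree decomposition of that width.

Each bag holds 3 vertices, so the decomposition has width 2, which upper-bounds the treewidth. Conversely, {1, 2, 4} is a clique of size 3, and the vertices of any clique must share a bag in every tree decomposition; so some bag has ≥ 3 vertices and tw(G) ≥ 2. Combining the bounds, tw(G) = 2.

Treewidth 2.
Bags: B1 = {1, 2, 4}  B2 = {2, 3, 4}  B3 = {1, 2, 5}
Tree: B1–B2, B1–B3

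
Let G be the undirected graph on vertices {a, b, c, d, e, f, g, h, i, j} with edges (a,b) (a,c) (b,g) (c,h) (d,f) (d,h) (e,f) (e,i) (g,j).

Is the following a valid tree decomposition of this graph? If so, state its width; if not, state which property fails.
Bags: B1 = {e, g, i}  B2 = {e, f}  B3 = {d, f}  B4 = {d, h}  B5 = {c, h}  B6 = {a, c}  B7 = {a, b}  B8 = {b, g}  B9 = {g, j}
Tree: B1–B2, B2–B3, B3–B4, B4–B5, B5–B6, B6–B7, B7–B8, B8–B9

A tree decomposition must satisfy three properties: every vertex lies in some bag; for every edge, both endpoints lie together in some bag; and for every vertex, the bags containing it form a connected subtree. Here bags containing vertex g are not connected in the tree, so the decomposition is invalid.

No — bags containing vertex g are not connected in the tree.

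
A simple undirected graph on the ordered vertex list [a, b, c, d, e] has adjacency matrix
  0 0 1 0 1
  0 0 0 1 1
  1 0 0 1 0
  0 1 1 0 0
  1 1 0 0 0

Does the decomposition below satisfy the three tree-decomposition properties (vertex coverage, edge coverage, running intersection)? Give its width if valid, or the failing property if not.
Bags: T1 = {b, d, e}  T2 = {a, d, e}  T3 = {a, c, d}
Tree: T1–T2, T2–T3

Yes; width 2.

Checking the three conditions: (i) the bags cover all of {a, b, c, d, e}; (ii) for each edge, some bag contains both endpoints; (iii) the bags containing any fixed vertex form a subtree. All hold, so the decomposition is valid with width 3 − 1 = 2.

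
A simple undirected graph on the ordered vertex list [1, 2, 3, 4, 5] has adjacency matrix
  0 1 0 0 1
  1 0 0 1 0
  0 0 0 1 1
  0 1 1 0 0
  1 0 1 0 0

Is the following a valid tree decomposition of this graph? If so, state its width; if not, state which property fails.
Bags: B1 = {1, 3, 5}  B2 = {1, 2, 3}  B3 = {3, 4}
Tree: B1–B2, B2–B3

A tree decomposition must satisfy three properties: every vertex lies in some bag; for every edge, both endpoints lie together in some bag; and for every vertex, the bags containing it form a connected subtree. Here edge (2,4) lies in no bag, so the decomposition is invalid.

No — edge (2,4) lies in no bag.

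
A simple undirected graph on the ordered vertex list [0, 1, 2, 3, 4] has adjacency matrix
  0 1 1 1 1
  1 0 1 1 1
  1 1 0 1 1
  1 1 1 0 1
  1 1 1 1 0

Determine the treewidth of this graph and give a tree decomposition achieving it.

Treewidth 4.
One such decomposition:
Bags: B1 = {0, 1, 2, 3, 4}
Tree: (single bag)

A single bag containing all 5 vertices is trivially a valid decomposition of width 4. For the lower bound, the 5 vertices {0, 1, 2, 3, 4} are pairwise adjacent, and any tree decomposition puts a clique entirely inside one bag — forcing width ≥ 4. The upper and lower bounds meet at 4, so that is the treewidth.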